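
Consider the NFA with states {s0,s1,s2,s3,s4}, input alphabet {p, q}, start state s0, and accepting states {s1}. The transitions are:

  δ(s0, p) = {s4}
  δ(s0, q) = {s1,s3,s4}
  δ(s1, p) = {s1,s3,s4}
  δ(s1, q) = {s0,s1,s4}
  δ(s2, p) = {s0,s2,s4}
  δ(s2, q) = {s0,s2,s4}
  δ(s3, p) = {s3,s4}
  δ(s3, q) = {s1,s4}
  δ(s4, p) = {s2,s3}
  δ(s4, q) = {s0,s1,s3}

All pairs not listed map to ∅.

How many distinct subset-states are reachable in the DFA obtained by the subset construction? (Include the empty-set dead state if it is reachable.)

Start state of the DFA: {s0}.
{s0} --p--> {s4}  [new]
{s0} --q--> {s1,s3,s4}  [new]
{s4} --p--> {s2,s3}  [new]
{s4} --q--> {s0,s1,s3}  [new]
{s1,s3,s4} --p--> {s1,s2,s3,s4}  [new]
{s1,s3,s4} --q--> {s0,s1,s3,s4}  [new]
{s2,s3} --p--> {s0,s2,s3,s4}  [new]
{s2,s3} --q--> {s0,s1,s2,s4}  [new]
{s0,s1,s3} --p--> {s1,s3,s4}  [seen]
{s0,s1,s3} --q--> {s0,s1,s3,s4}  [seen]
{s1,s2,s3,s4} --p--> {s0,s1,s2,s3,s4}  [new]
{s1,s2,s3,s4} --q--> {s0,s1,s2,s3,s4}  [seen]
{s0,s1,s3,s4} --p--> {s1,s2,s3,s4}  [seen]
{s0,s1,s3,s4} --q--> {s0,s1,s3,s4}  [seen]
{s0,s2,s3,s4} --p--> {s0,s2,s3,s4}  [seen]
{s0,s2,s3,s4} --q--> {s0,s1,s2,s3,s4}  [seen]
{s0,s1,s2,s4} --p--> {s0,s1,s2,s3,s4}  [seen]
{s0,s1,s2,s4} --q--> {s0,s1,s2,s3,s4}  [seen]
{s0,s1,s2,s3,s4} --p--> {s0,s1,s2,s3,s4}  [seen]
{s0,s1,s2,s3,s4} --q--> {s0,s1,s2,s3,s4}  [seen]
Reachable DFA states: {s0}, {s4}, {s1,s3,s4}, {s2,s3}, {s0,s1,s3}, {s1,s2,s3,s4}, {s0,s1,s3,s4}, {s0,s2,s3,s4}, {s0,s1,s2,s4}, {s0,s1,s2,s3,s4}.

10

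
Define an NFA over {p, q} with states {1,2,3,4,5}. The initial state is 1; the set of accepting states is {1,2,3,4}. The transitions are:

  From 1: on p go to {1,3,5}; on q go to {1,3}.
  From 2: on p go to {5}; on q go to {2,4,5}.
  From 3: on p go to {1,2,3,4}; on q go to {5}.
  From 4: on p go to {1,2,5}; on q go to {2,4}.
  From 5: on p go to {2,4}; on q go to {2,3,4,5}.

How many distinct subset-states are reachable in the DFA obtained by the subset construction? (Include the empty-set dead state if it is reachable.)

Start state of the DFA: {1}.
{1} --p--> {1,3,5}  [new]
{1} --q--> {1,3}  [new]
{1,3,5} --p--> {1,2,3,4,5}  [new]
{1,3,5} --q--> {1,2,3,4,5}  [seen]
{1,3} --p--> {1,2,3,4,5}  [seen]
{1,3} --q--> {1,3,5}  [seen]
{1,2,3,4,5} --p--> {1,2,3,4,5}  [seen]
{1,2,3,4,5} --q--> {1,2,3,4,5}  [seen]
Reachable DFA states: {1}, {1,3,5}, {1,3}, {1,2,3,4,5}.

4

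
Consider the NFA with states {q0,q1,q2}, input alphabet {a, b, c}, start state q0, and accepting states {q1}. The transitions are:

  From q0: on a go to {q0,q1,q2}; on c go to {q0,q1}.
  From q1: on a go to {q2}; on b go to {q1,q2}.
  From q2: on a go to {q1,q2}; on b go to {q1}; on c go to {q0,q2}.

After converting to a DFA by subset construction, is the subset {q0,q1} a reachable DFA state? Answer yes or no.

yes

Start state of the DFA: {q0}.
{q0} --a--> {q0,q1,q2}  [new]
{q0} --b--> ∅  [new]
{q0} --c--> {q0,q1}  [new]
{q0,q1,q2} --a--> {q0,q1,q2}  [seen]
{q0,q1,q2} --b--> {q1,q2}  [new]
{q0,q1,q2} --c--> {q0,q1,q2}  [seen]
∅ --a--> ∅  [seen]
∅ --b--> ∅  [seen]
∅ --c--> ∅  [seen]
{q0,q1} --a--> {q0,q1,q2}  [seen]
{q0,q1} --b--> {q1,q2}  [seen]
{q0,q1} --c--> {q0,q1}  [seen]
{q1,q2} --a--> {q1,q2}  [seen]
{q1,q2} --b--> {q1,q2}  [seen]
{q1,q2} --c--> {q0,q2}  [new]
{q0,q2} --a--> {q0,q1,q2}  [seen]
{q0,q2} --b--> {q1}  [new]
{q0,q2} --c--> {q0,q1,q2}  [seen]
{q1} --a--> {q2}  [new]
{q1} --b--> {q1,q2}  [seen]
{q1} --c--> ∅  [seen]
{q2} --a--> {q1,q2}  [seen]
{q2} --b--> {q1}  [seen]
{q2} --c--> {q0,q2}  [seen]
Reachable DFA states: {q0}, {q0,q1,q2}, ∅, {q0,q1}, {q1,q2}, {q0,q2}, {q1}, {q2}.
{q0,q1} is among them.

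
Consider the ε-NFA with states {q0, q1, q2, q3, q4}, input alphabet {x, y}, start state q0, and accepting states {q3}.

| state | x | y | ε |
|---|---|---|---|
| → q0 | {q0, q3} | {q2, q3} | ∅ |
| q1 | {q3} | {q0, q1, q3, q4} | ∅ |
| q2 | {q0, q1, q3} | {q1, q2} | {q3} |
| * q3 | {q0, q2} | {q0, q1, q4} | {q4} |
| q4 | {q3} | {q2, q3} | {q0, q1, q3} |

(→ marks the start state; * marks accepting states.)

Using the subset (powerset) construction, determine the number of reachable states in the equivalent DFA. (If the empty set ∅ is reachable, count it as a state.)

Start state of the DFA: {q0} (ε-closure of the NFA start).
{q0} --x--> {q0, q1, q3, q4}  [new]
{q0} --y--> {q0, q1, q2, q3, q4}  [new]
{q0, q1, q3, q4} --x--> {q0, q1, q2, q3, q4}  [seen]
{q0, q1, q3, q4} --y--> {q0, q1, q2, q3, q4}  [seen]
{q0, q1, q2, q3, q4} --x--> {q0, q1, q2, q3, q4}  [seen]
{q0, q1, q2, q3, q4} --y--> {q0, q1, q2, q3, q4}  [seen]
Reachable DFA states: {q0}, {q0, q1, q3, q4}, {q0, q1, q2, q3, q4}.

3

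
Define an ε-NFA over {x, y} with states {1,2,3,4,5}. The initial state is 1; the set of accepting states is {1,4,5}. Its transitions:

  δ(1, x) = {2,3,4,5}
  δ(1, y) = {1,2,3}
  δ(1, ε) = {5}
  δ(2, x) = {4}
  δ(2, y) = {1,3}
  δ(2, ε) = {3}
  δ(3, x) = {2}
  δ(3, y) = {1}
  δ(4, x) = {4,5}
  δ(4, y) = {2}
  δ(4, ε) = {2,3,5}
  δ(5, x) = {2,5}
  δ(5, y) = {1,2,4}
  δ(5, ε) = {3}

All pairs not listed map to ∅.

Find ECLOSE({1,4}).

{1,2,3,4,5}

Begin with {1,4}.
1 →ε {5}; add 5.
5 →ε {3}; add 3.
4 →ε {2,3,5}; add 2.
ε-closure = {1,2,3,4,5}.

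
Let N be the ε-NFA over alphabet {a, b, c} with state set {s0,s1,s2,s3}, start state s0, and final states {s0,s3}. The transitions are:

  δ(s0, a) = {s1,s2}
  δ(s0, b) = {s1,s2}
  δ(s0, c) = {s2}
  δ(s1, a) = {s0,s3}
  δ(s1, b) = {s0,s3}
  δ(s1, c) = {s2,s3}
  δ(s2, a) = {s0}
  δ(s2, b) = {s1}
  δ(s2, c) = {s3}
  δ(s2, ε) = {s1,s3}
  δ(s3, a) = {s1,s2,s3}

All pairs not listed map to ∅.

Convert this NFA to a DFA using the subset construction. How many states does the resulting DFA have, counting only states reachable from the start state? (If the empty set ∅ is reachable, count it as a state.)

4

Start state of the DFA: {s0} (ε-closure of the NFA start).
{s0} --a--> {s1,s2,s3}  [new]
{s0} --b--> {s1,s2,s3}  [seen]
{s0} --c--> {s1,s2,s3}  [seen]
{s1,s2,s3} --a--> {s0,s1,s2,s3}  [new]
{s1,s2,s3} --b--> {s0,s1,s3}  [new]
{s1,s2,s3} --c--> {s1,s2,s3}  [seen]
{s0,s1,s2,s3} --a--> {s0,s1,s2,s3}  [seen]
{s0,s1,s2,s3} --b--> {s0,s1,s2,s3}  [seen]
{s0,s1,s2,s3} --c--> {s1,s2,s3}  [seen]
{s0,s1,s3} --a--> {s0,s1,s2,s3}  [seen]
{s0,s1,s3} --b--> {s0,s1,s2,s3}  [seen]
{s0,s1,s3} --c--> {s1,s2,s3}  [seen]
Reachable DFA states: {s0}, {s1,s2,s3}, {s0,s1,s2,s3}, {s0,s1,s3}.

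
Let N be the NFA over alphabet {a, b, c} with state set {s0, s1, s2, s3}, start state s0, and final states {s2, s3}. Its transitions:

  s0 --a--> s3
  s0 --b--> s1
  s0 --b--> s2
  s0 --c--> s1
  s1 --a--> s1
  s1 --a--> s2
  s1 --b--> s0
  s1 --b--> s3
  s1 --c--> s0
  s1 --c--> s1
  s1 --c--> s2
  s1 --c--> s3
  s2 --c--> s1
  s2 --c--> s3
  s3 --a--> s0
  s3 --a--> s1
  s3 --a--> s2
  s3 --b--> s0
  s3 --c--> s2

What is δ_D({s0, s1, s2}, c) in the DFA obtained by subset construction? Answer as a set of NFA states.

{s0, s1, s2, s3}

δ(s0,c) = {s1}; δ(s1,c) = {s0, s1, s2, s3}; δ(s2,c) = {s1, s3}.
Union: {s0, s1, s2, s3}.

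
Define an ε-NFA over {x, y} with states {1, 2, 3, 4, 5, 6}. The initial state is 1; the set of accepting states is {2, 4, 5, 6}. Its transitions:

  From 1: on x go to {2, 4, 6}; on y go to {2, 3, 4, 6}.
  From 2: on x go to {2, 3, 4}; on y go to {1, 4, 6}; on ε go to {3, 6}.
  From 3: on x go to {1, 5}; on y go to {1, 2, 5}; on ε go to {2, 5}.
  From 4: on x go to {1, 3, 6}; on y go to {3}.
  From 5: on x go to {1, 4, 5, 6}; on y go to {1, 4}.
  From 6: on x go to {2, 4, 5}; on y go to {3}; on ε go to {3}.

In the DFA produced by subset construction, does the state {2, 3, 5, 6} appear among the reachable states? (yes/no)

Start state of the DFA: {1} (ε-closure of the NFA start).
{1} --x--> {2, 3, 4, 5, 6}  [new]
{1} --y--> {2, 3, 4, 5, 6}  [seen]
{2, 3, 4, 5, 6} --x--> {1, 2, 3, 4, 5, 6}  [new]
{2, 3, 4, 5, 6} --y--> {1, 2, 3, 4, 5, 6}  [seen]
{1, 2, 3, 4, 5, 6} --x--> {1, 2, 3, 4, 5, 6}  [seen]
{1, 2, 3, 4, 5, 6} --y--> {1, 2, 3, 4, 5, 6}  [seen]
Reachable DFA states: {1}, {2, 3, 4, 5, 6}, {1, 2, 3, 4, 5, 6}.
{2, 3, 5, 6} is not among them.

no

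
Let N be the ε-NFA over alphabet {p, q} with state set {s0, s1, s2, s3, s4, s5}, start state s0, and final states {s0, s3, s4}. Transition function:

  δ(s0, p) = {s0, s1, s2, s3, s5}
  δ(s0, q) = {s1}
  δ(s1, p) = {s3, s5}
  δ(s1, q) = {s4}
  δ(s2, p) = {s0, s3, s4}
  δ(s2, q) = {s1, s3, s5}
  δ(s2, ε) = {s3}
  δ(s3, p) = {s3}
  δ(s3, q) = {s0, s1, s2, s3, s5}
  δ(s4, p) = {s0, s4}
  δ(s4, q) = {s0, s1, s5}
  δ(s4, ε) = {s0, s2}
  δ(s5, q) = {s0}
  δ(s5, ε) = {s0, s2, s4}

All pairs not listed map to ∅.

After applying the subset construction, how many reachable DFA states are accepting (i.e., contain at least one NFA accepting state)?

4

Start state of the DFA: {s0} (ε-closure of the NFA start).
{s0} --p--> {s0, s1, s2, s3, s4, s5}  [new]
{s0} --q--> {s1}  [new]
{s0, s1, s2, s3, s4, s5} --p--> {s0, s1, s2, s3, s4, s5}  [seen]
{s0, s1, s2, s3, s4, s5} --q--> {s0, s1, s2, s3, s4, s5}  [seen]
{s1} --p--> {s0, s2, s3, s4, s5}  [new]
{s1} --q--> {s0, s2, s3, s4}  [new]
{s0, s2, s3, s4, s5} --p--> {s0, s1, s2, s3, s4, s5}  [seen]
{s0, s2, s3, s4, s5} --q--> {s0, s1, s2, s3, s4, s5}  [seen]
{s0, s2, s3, s4} --p--> {s0, s1, s2, s3, s4, s5}  [seen]
{s0, s2, s3, s4} --q--> {s0, s1, s2, s3, s4, s5}  [seen]
Reachable DFA states: {s0}, {s0, s1, s2, s3, s4, s5}, {s1}, {s0, s2, s3, s4, s5}, {s0, s2, s3, s4}.
Accepting DFA states (contain an NFA accepting state): {s0}, {s0, s1, s2, s3, s4, s5}, {s0, s2, s3, s4, s5}, {s0, s2, s3, s4}.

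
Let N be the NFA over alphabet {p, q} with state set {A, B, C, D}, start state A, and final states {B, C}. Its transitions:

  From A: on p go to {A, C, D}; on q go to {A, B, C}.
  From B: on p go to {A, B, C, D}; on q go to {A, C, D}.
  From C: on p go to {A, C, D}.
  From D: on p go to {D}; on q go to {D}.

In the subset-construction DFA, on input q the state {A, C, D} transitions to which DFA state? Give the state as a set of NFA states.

δ(A,q) = {A, B, C}; δ(C,q) = ∅; δ(D,q) = {D}.
Union: {A, B, C, D}.

{A, B, C, D}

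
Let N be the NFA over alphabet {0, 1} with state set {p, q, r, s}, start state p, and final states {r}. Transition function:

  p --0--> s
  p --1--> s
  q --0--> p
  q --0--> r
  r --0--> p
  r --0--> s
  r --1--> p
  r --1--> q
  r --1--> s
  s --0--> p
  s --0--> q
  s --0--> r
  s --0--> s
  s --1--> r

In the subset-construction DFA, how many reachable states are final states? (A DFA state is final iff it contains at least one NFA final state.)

3

Start state of the DFA: {p}.
{p} --0--> {s}  [new]
{p} --1--> {s}  [seen]
{s} --0--> {p, q, r, s}  [new]
{s} --1--> {r}  [new]
{p, q, r, s} --0--> {p, q, r, s}  [seen]
{p, q, r, s} --1--> {p, q, r, s}  [seen]
{r} --0--> {p, s}  [new]
{r} --1--> {p, q, s}  [new]
{p, s} --0--> {p, q, r, s}  [seen]
{p, s} --1--> {r, s}  [new]
{p, q, s} --0--> {p, q, r, s}  [seen]
{p, q, s} --1--> {r, s}  [seen]
{r, s} --0--> {p, q, r, s}  [seen]
{r, s} --1--> {p, q, r, s}  [seen]
Reachable DFA states: {p}, {s}, {p, q, r, s}, {r}, {p, s}, {p, q, s}, {r, s}.
Accepting DFA states (contain an NFA accepting state): {p, q, r, s}, {r}, {r, s}.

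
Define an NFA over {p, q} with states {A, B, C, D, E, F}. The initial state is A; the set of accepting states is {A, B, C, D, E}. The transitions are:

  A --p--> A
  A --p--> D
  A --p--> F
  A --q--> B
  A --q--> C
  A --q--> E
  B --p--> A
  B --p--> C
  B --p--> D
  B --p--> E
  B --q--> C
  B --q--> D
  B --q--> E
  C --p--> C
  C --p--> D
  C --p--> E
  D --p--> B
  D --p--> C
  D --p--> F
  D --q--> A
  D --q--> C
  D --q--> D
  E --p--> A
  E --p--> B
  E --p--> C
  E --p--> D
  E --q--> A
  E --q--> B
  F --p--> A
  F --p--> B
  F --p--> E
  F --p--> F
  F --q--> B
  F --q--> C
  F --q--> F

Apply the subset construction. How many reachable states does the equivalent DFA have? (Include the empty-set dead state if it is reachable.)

Start state of the DFA: {A}.
{A} --p--> {A, D, F}  [new]
{A} --q--> {B, C, E}  [new]
{A, D, F} --p--> {A, B, C, D, E, F}  [new]
{A, D, F} --q--> {A, B, C, D, E, F}  [seen]
{B, C, E} --p--> {A, B, C, D, E}  [new]
{B, C, E} --q--> {A, B, C, D, E}  [seen]
{A, B, C, D, E, F} --p--> {A, B, C, D, E, F}  [seen]
{A, B, C, D, E, F} --q--> {A, B, C, D, E, F}  [seen]
{A, B, C, D, E} --p--> {A, B, C, D, E, F}  [seen]
{A, B, C, D, E} --q--> {A, B, C, D, E}  [seen]
Reachable DFA states: {A}, {A, D, F}, {B, C, E}, {A, B, C, D, E, F}, {A, B, C, D, E}.

5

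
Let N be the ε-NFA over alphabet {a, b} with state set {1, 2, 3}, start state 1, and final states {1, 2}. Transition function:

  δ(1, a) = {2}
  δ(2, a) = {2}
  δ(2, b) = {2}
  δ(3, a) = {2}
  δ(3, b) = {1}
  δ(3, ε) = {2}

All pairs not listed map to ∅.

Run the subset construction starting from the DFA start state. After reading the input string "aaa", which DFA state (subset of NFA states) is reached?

Start: {1}.
δ(1,a) = {2}.
Union: {2}.
After a: {2}.
δ(2,a) = {2}.
Union: {2}.
After a: {2}.
δ(2,a) = {2}.
Union: {2}.
After a: {2}.

{2}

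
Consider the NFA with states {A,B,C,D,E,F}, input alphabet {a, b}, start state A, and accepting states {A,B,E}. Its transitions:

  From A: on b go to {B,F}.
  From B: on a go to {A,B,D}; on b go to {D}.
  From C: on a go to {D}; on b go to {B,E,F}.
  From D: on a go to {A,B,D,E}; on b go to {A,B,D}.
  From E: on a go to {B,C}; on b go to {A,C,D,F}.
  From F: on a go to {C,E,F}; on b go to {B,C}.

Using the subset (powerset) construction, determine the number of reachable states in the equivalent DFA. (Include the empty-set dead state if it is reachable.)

9

Start state of the DFA: {A}.
{A} --a--> ∅  [new]
{A} --b--> {B,F}  [new]
∅ --a--> ∅  [seen]
∅ --b--> ∅  [seen]
{B,F} --a--> {A,B,C,D,E,F}  [new]
{B,F} --b--> {B,C,D}  [new]
{A,B,C,D,E,F} --a--> {A,B,C,D,E,F}  [seen]
{A,B,C,D,E,F} --b--> {A,B,C,D,E,F}  [seen]
{B,C,D} --a--> {A,B,D,E}  [new]
{B,C,D} --b--> {A,B,D,E,F}  [new]
{A,B,D,E} --a--> {A,B,C,D,E}  [new]
{A,B,D,E} --b--> {A,B,C,D,F}  [new]
{A,B,D,E,F} --a--> {A,B,C,D,E,F}  [seen]
{A,B,D,E,F} --b--> {A,B,C,D,F}  [seen]
{A,B,C,D,E} --a--> {A,B,C,D,E}  [seen]
{A,B,C,D,E} --b--> {A,B,C,D,E,F}  [seen]
{A,B,C,D,F} --a--> {A,B,C,D,E,F}  [seen]
{A,B,C,D,F} --b--> {A,B,C,D,E,F}  [seen]
Reachable DFA states: {A}, ∅, {B,F}, {A,B,C,D,E,F}, {B,C,D}, {A,B,D,E}, {A,B,D,E,F}, {A,B,C,D,E}, {A,B,C,D,F}.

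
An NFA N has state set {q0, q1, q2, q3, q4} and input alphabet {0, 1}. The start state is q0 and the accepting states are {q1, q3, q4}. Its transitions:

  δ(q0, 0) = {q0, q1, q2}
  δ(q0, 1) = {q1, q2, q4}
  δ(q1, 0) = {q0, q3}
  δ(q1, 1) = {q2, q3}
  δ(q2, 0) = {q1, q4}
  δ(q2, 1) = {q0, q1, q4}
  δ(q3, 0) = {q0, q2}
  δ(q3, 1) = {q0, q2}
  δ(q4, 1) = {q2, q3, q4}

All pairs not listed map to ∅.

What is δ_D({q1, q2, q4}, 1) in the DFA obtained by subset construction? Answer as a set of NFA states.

{q0, q1, q2, q3, q4}

δ(q1,1) = {q2, q3}; δ(q2,1) = {q0, q1, q4}; δ(q4,1) = {q2, q3, q4}.
Union: {q0, q1, q2, q3, q4}.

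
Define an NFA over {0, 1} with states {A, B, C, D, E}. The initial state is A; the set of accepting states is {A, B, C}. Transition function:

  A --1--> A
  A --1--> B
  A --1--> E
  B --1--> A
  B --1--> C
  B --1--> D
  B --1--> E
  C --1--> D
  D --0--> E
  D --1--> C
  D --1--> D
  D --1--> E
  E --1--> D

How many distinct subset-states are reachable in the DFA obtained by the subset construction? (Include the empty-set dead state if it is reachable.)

7

Start state of the DFA: {A}.
{A} --0--> ∅  [new]
{A} --1--> {A, B, E}  [new]
∅ --0--> ∅  [seen]
∅ --1--> ∅  [seen]
{A, B, E} --0--> ∅  [seen]
{A, B, E} --1--> {A, B, C, D, E}  [new]
{A, B, C, D, E} --0--> {E}  [new]
{A, B, C, D, E} --1--> {A, B, C, D, E}  [seen]
{E} --0--> ∅  [seen]
{E} --1--> {D}  [new]
{D} --0--> {E}  [seen]
{D} --1--> {C, D, E}  [new]
{C, D, E} --0--> {E}  [seen]
{C, D, E} --1--> {C, D, E}  [seen]
Reachable DFA states: {A}, ∅, {A, B, E}, {A, B, C, D, E}, {E}, {D}, {C, D, E}.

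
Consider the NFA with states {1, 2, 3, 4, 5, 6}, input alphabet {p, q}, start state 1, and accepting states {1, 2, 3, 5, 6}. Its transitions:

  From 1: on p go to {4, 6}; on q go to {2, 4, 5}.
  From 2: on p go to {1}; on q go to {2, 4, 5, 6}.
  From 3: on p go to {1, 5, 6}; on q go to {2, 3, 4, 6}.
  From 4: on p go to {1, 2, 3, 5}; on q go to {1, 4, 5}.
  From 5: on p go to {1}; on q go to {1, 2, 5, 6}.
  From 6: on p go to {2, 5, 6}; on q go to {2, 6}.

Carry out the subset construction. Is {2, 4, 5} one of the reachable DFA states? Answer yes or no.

yes

Start state of the DFA: {1}.
{1} --p--> {4, 6}  [new]
{1} --q--> {2, 4, 5}  [new]
{4, 6} --p--> {1, 2, 3, 5, 6}  [new]
{4, 6} --q--> {1, 2, 4, 5, 6}  [new]
{2, 4, 5} --p--> {1, 2, 3, 5}  [new]
{2, 4, 5} --q--> {1, 2, 4, 5, 6}  [seen]
{1, 2, 3, 5, 6} --p--> {1, 2, 4, 5, 6}  [seen]
{1, 2, 3, 5, 6} --q--> {1, 2, 3, 4, 5, 6}  [new]
{1, 2, 4, 5, 6} --p--> {1, 2, 3, 4, 5, 6}  [seen]
{1, 2, 4, 5, 6} --q--> {1, 2, 4, 5, 6}  [seen]
{1, 2, 3, 5} --p--> {1, 4, 5, 6}  [new]
{1, 2, 3, 5} --q--> {1, 2, 3, 4, 5, 6}  [seen]
{1, 2, 3, 4, 5, 6} --p--> {1, 2, 3, 4, 5, 6}  [seen]
{1, 2, 3, 4, 5, 6} --q--> {1, 2, 3, 4, 5, 6}  [seen]
{1, 4, 5, 6} --p--> {1, 2, 3, 4, 5, 6}  [seen]
{1, 4, 5, 6} --q--> {1, 2, 4, 5, 6}  [seen]
Reachable DFA states: {1}, {4, 6}, {2, 4, 5}, {1, 2, 3, 5, 6}, {1, 2, 4, 5, 6}, {1, 2, 3, 5}, {1, 2, 3, 4, 5, 6}, {1, 4, 5, 6}.
{2, 4, 5} is among them.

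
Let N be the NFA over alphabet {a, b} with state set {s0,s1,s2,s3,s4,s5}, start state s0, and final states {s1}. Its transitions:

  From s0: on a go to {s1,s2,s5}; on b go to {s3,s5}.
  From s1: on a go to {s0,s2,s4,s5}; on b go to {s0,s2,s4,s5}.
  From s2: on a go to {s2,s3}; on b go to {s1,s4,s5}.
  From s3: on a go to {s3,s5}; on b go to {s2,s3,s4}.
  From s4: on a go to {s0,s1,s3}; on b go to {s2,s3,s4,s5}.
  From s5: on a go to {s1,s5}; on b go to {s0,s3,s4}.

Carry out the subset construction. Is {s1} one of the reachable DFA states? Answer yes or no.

no

Start state of the DFA: {s0}.
{s0} --a--> {s1,s2,s5}  [new]
{s0} --b--> {s3,s5}  [new]
{s1,s2,s5} --a--> {s0,s1,s2,s3,s4,s5}  [new]
{s1,s2,s5} --b--> {s0,s1,s2,s3,s4,s5}  [seen]
{s3,s5} --a--> {s1,s3,s5}  [new]
{s3,s5} --b--> {s0,s2,s3,s4}  [new]
{s0,s1,s2,s3,s4,s5} --a--> {s0,s1,s2,s3,s4,s5}  [seen]
{s0,s1,s2,s3,s4,s5} --b--> {s0,s1,s2,s3,s4,s5}  [seen]
{s1,s3,s5} --a--> {s0,s1,s2,s3,s4,s5}  [seen]
{s1,s3,s5} --b--> {s0,s2,s3,s4,s5}  [new]
{s0,s2,s3,s4} --a--> {s0,s1,s2,s3,s5}  [new]
{s0,s2,s3,s4} --b--> {s1,s2,s3,s4,s5}  [new]
{s0,s2,s3,s4,s5} --a--> {s0,s1,s2,s3,s5}  [seen]
{s0,s2,s3,s4,s5} --b--> {s0,s1,s2,s3,s4,s5}  [seen]
{s0,s1,s2,s3,s5} --a--> {s0,s1,s2,s3,s4,s5}  [seen]
{s0,s1,s2,s3,s5} --b--> {s0,s1,s2,s3,s4,s5}  [seen]
{s1,s2,s3,s4,s5} --a--> {s0,s1,s2,s3,s4,s5}  [seen]
{s1,s2,s3,s4,s5} --b--> {s0,s1,s2,s3,s4,s5}  [seen]
Reachable DFA states: {s0}, {s1,s2,s5}, {s3,s5}, {s0,s1,s2,s3,s4,s5}, {s1,s3,s5}, {s0,s2,s3,s4}, {s0,s2,s3,s4,s5}, {s0,s1,s2,s3,s5}, {s1,s2,s3,s4,s5}.
{s1} is not among them.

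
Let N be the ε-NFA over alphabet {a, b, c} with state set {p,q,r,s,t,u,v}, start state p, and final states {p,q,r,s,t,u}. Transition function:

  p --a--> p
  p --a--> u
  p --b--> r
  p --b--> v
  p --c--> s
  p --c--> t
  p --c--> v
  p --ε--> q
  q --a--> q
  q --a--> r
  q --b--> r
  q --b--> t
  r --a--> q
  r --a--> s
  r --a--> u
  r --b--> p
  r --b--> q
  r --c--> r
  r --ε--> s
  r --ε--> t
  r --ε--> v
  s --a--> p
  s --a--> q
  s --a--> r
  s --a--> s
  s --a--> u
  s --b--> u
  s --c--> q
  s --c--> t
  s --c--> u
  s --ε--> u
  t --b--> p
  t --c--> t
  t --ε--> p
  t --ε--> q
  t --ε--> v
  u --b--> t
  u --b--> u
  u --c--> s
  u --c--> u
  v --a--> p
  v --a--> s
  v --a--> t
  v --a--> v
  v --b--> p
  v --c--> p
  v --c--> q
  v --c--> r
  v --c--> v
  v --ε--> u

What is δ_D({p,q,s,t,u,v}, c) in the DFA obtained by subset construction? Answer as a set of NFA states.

{p,q,r,s,t,u,v}

δ(p,c) = {s,t,v}; δ(q,c) = ∅; δ(s,c) = {q,t,u}; δ(t,c) = {t}; δ(u,c) = {s,u}; δ(v,c) = {p,q,r,v}.
Union: {p,q,r,s,t,u,v}.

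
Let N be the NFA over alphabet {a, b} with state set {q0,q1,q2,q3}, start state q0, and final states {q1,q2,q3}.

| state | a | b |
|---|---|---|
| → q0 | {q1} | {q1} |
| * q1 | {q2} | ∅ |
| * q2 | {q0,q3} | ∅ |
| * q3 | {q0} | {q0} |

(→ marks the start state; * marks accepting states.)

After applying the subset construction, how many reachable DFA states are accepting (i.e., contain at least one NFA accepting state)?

Start state of the DFA: {q0}.
{q0} --a--> {q1}  [new]
{q0} --b--> {q1}  [seen]
{q1} --a--> {q2}  [new]
{q1} --b--> ∅  [new]
{q2} --a--> {q0,q3}  [new]
{q2} --b--> ∅  [seen]
∅ --a--> ∅  [seen]
∅ --b--> ∅  [seen]
{q0,q3} --a--> {q0,q1}  [new]
{q0,q3} --b--> {q0,q1}  [seen]
{q0,q1} --a--> {q1,q2}  [new]
{q0,q1} --b--> {q1}  [seen]
{q1,q2} --a--> {q0,q2,q3}  [new]
{q1,q2} --b--> ∅  [seen]
{q0,q2,q3} --a--> {q0,q1,q3}  [new]
{q0,q2,q3} --b--> {q0,q1}  [seen]
{q0,q1,q3} --a--> {q0,q1,q2}  [new]
{q0,q1,q3} --b--> {q0,q1}  [seen]
{q0,q1,q2} --a--> {q0,q1,q2,q3}  [new]
{q0,q1,q2} --b--> {q1}  [seen]
{q0,q1,q2,q3} --a--> {q0,q1,q2,q3}  [seen]
{q0,q1,q2,q3} --b--> {q0,q1}  [seen]
Reachable DFA states: {q0}, {q1}, {q2}, ∅, {q0,q3}, {q0,q1}, {q1,q2}, {q0,q2,q3}, {q0,q1,q3}, {q0,q1,q2}, {q0,q1,q2,q3}.
Accepting DFA states (contain an NFA accepting state): {q1}, {q2}, {q0,q3}, {q0,q1}, {q1,q2}, {q0,q2,q3}, {q0,q1,q3}, {q0,q1,q2}, {q0,q1,q2,q3}.

9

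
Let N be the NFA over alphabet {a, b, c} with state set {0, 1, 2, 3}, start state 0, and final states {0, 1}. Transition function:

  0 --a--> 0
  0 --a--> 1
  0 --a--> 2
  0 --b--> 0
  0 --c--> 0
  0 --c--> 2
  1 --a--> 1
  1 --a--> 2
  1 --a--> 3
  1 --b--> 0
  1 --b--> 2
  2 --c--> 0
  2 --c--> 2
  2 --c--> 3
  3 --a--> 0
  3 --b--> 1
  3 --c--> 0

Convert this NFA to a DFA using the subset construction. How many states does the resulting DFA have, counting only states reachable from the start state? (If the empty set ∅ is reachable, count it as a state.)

6

Start state of the DFA: {0}.
{0} --a--> {0, 1, 2}  [new]
{0} --b--> {0}  [seen]
{0} --c--> {0, 2}  [new]
{0, 1, 2} --a--> {0, 1, 2, 3}  [new]
{0, 1, 2} --b--> {0, 2}  [seen]
{0, 1, 2} --c--> {0, 2, 3}  [new]
{0, 2} --a--> {0, 1, 2}  [seen]
{0, 2} --b--> {0}  [seen]
{0, 2} --c--> {0, 2, 3}  [seen]
{0, 1, 2, 3} --a--> {0, 1, 2, 3}  [seen]
{0, 1, 2, 3} --b--> {0, 1, 2}  [seen]
{0, 1, 2, 3} --c--> {0, 2, 3}  [seen]
{0, 2, 3} --a--> {0, 1, 2}  [seen]
{0, 2, 3} --b--> {0, 1}  [new]
{0, 2, 3} --c--> {0, 2, 3}  [seen]
{0, 1} --a--> {0, 1, 2, 3}  [seen]
{0, 1} --b--> {0, 2}  [seen]
{0, 1} --c--> {0, 2}  [seen]
Reachable DFA states: {0}, {0, 1, 2}, {0, 2}, {0, 1, 2, 3}, {0, 2, 3}, {0, 1}.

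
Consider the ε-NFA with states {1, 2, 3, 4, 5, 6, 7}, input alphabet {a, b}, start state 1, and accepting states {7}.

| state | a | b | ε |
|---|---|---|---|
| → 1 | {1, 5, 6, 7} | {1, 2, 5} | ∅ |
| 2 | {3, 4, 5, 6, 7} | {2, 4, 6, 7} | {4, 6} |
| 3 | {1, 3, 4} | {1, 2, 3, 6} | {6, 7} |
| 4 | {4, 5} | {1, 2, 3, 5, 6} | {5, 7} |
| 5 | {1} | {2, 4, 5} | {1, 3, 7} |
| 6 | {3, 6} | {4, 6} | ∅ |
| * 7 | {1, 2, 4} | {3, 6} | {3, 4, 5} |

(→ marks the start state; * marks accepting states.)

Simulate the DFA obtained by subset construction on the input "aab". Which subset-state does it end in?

Start: {1}.
δ(1,a) = {1, 5, 6, 7}.
Union: {1, 5, 6, 7}.
ε-closure gives {1, 3, 4, 5, 6, 7}.
After a: {1, 3, 4, 5, 6, 7}.
δ(1,a) = {1, 5, 6, 7}; δ(3,a) = {1, 3, 4}; δ(4,a) = {4, 5}; δ(5,a) = {1}; δ(6,a) = {3, 6}; δ(7,a) = {1, 2, 4}.
Union: {1, 2, 3, 4, 5, 6, 7}.
After a: {1, 2, 3, 4, 5, 6, 7}.
δ(1,b) = {1, 2, 5}; δ(2,b) = {2, 4, 6, 7}; δ(3,b) = {1, 2, 3, 6}; δ(4,b) = {1, 2, 3, 5, 6}; δ(5,b) = {2, 4, 5}; δ(6,b) = {4, 6}; δ(7,b) = {3, 6}.
Union: {1, 2, 3, 4, 5, 6, 7}.
After b: {1, 2, 3, 4, 5, 6, 7}.

{1, 2, 3, 4, 5, 6, 7}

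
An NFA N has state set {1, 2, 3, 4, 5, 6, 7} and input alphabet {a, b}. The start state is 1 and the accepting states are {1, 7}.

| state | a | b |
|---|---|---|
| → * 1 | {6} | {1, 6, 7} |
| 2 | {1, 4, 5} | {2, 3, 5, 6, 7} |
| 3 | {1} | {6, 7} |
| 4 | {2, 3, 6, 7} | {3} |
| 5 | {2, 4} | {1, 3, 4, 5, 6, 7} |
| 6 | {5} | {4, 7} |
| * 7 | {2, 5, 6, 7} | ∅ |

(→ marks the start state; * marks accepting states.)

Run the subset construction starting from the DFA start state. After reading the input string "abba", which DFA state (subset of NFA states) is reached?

Start: {1}.
δ(1,a) = {6}.
Union: {6}.
After a: {6}.
δ(6,b) = {4, 7}.
Union: {4, 7}.
After b: {4, 7}.
δ(4,b) = {3}; δ(7,b) = ∅.
Union: {3}.
After b: {3}.
δ(3,a) = {1}.
Union: {1}.
After a: {1}.

{1}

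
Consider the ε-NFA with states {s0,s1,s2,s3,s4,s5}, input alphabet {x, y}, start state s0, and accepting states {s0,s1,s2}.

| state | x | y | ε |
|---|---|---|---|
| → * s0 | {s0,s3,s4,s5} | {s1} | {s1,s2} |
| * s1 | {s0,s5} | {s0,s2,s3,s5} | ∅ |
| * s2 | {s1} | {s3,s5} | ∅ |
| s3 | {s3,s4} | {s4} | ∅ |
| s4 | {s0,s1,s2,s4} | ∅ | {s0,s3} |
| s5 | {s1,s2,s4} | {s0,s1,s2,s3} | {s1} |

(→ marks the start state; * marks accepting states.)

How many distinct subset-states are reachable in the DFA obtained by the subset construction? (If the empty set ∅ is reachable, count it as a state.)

Start state of the DFA: {s0,s1,s2} (ε-closure of the NFA start).
{s0,s1,s2} --x--> {s0,s1,s2,s3,s4,s5}  [new]
{s0,s1,s2} --y--> {s0,s1,s2,s3,s5}  [new]
{s0,s1,s2,s3,s4,s5} --x--> {s0,s1,s2,s3,s4,s5}  [seen]
{s0,s1,s2,s3,s4,s5} --y--> {s0,s1,s2,s3,s4,s5}  [seen]
{s0,s1,s2,s3,s5} --x--> {s0,s1,s2,s3,s4,s5}  [seen]
{s0,s1,s2,s3,s5} --y--> {s0,s1,s2,s3,s4,s5}  [seen]
Reachable DFA states: {s0,s1,s2}, {s0,s1,s2,s3,s4,s5}, {s0,s1,s2,s3,s5}.

3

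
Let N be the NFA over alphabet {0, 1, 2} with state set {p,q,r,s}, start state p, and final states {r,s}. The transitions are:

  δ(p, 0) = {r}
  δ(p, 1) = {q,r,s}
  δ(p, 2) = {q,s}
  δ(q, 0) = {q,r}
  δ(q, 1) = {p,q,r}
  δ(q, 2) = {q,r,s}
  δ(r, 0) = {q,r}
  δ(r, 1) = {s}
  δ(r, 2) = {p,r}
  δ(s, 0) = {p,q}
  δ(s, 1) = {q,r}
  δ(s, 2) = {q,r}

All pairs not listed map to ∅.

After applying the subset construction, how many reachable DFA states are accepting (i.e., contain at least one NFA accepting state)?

8

Start state of the DFA: {p}.
{p} --0--> {r}  [new]
{p} --1--> {q,r,s}  [new]
{p} --2--> {q,s}  [new]
{r} --0--> {q,r}  [new]
{r} --1--> {s}  [new]
{r} --2--> {p,r}  [new]
{q,r,s} --0--> {p,q,r}  [new]
{q,r,s} --1--> {p,q,r,s}  [new]
{q,r,s} --2--> {p,q,r,s}  [seen]
{q,s} --0--> {p,q,r}  [seen]
{q,s} --1--> {p,q,r}  [seen]
{q,s} --2--> {q,r,s}  [seen]
{q,r} --0--> {q,r}  [seen]
{q,r} --1--> {p,q,r,s}  [seen]
{q,r} --2--> {p,q,r,s}  [seen]
{s} --0--> {p,q}  [new]
{s} --1--> {q,r}  [seen]
{s} --2--> {q,r}  [seen]
{p,r} --0--> {q,r}  [seen]
{p,r} --1--> {q,r,s}  [seen]
{p,r} --2--> {p,q,r,s}  [seen]
{p,q,r} --0--> {q,r}  [seen]
{p,q,r} --1--> {p,q,r,s}  [seen]
{p,q,r} --2--> {p,q,r,s}  [seen]
{p,q,r,s} --0--> {p,q,r}  [seen]
{p,q,r,s} --1--> {p,q,r,s}  [seen]
{p,q,r,s} --2--> {p,q,r,s}  [seen]
{p,q} --0--> {q,r}  [seen]
{p,q} --1--> {p,q,r,s}  [seen]
{p,q} --2--> {q,r,s}  [seen]
Reachable DFA states: {p}, {r}, {q,r,s}, {q,s}, {q,r}, {s}, {p,r}, {p,q,r}, {p,q,r,s}, {p,q}.
Accepting DFA states (contain an NFA accepting state): {r}, {q,r,s}, {q,s}, {q,r}, {s}, {p,r}, {p,q,r}, {p,q,r,s}.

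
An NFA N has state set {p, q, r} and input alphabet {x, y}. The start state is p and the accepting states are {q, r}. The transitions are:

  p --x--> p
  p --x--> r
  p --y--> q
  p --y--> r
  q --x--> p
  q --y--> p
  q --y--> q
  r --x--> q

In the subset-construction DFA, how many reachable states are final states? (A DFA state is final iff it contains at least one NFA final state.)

Start state of the DFA: {p}.
{p} --x--> {p, r}  [new]
{p} --y--> {q, r}  [new]
{p, r} --x--> {p, q, r}  [new]
{p, r} --y--> {q, r}  [seen]
{q, r} --x--> {p, q}  [new]
{q, r} --y--> {p, q}  [seen]
{p, q, r} --x--> {p, q, r}  [seen]
{p, q, r} --y--> {p, q, r}  [seen]
{p, q} --x--> {p, r}  [seen]
{p, q} --y--> {p, q, r}  [seen]
Reachable DFA states: {p}, {p, r}, {q, r}, {p, q, r}, {p, q}.
Accepting DFA states (contain an NFA accepting state): {p, r}, {q, r}, {p, q, r}, {p, q}.

4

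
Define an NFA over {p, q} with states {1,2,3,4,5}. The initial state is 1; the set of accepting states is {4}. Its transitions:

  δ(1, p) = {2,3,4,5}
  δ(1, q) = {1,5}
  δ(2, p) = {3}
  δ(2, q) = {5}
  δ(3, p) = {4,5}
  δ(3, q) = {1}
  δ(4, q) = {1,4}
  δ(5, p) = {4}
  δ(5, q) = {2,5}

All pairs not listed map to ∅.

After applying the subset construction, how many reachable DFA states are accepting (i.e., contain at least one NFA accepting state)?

7

Start state of the DFA: {1}.
{1} --p--> {2,3,4,5}  [new]
{1} --q--> {1,5}  [new]
{2,3,4,5} --p--> {3,4,5}  [new]
{2,3,4,5} --q--> {1,2,4,5}  [new]
{1,5} --p--> {2,3,4,5}  [seen]
{1,5} --q--> {1,2,5}  [new]
{3,4,5} --p--> {4,5}  [new]
{3,4,5} --q--> {1,2,4,5}  [seen]
{1,2,4,5} --p--> {2,3,4,5}  [seen]
{1,2,4,5} --q--> {1,2,4,5}  [seen]
{1,2,5} --p--> {2,3,4,5}  [seen]
{1,2,5} --q--> {1,2,5}  [seen]
{4,5} --p--> {4}  [new]
{4,5} --q--> {1,2,4,5}  [seen]
{4} --p--> ∅  [new]
{4} --q--> {1,4}  [new]
∅ --p--> ∅  [seen]
∅ --q--> ∅  [seen]
{1,4} --p--> {2,3,4,5}  [seen]
{1,4} --q--> {1,4,5}  [new]
{1,4,5} --p--> {2,3,4,5}  [seen]
{1,4,5} --q--> {1,2,4,5}  [seen]
Reachable DFA states: {1}, {2,3,4,5}, {1,5}, {3,4,5}, {1,2,4,5}, {1,2,5}, {4,5}, {4}, ∅, {1,4}, {1,4,5}.
Accepting DFA states (contain an NFA accepting state): {2,3,4,5}, {3,4,5}, {1,2,4,5}, {4,5}, {4}, {1,4}, {1,4,5}.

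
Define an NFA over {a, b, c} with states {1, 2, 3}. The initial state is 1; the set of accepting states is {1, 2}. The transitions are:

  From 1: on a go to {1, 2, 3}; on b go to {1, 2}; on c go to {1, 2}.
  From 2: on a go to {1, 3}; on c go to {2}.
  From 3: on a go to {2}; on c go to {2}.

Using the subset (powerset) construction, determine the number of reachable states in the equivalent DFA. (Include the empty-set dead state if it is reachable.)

3

Start state of the DFA: {1}.
{1} --a--> {1, 2, 3}  [new]
{1} --b--> {1, 2}  [new]
{1} --c--> {1, 2}  [seen]
{1, 2, 3} --a--> {1, 2, 3}  [seen]
{1, 2, 3} --b--> {1, 2}  [seen]
{1, 2, 3} --c--> {1, 2}  [seen]
{1, 2} --a--> {1, 2, 3}  [seen]
{1, 2} --b--> {1, 2}  [seen]
{1, 2} --c--> {1, 2}  [seen]
Reachable DFA states: {1}, {1, 2, 3}, {1, 2}.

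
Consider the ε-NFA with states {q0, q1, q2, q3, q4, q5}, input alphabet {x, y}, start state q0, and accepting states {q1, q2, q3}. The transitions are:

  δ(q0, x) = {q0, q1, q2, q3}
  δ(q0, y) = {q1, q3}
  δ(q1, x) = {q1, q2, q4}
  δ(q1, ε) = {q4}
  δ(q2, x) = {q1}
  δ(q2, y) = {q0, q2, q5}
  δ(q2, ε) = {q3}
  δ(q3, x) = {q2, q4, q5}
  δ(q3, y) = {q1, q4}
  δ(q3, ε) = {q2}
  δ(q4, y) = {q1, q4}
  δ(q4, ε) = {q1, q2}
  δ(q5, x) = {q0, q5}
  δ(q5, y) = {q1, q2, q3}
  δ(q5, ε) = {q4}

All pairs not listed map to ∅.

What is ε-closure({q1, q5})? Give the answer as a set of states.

{q1, q2, q3, q4, q5}

Begin with {q1, q5}.
q1 →ε {q4}; add q4.
q4 →ε {q1, q2}; add q2.
q2 →ε {q3}; add q3.
ε-closure = {q1, q2, q3, q4, q5}.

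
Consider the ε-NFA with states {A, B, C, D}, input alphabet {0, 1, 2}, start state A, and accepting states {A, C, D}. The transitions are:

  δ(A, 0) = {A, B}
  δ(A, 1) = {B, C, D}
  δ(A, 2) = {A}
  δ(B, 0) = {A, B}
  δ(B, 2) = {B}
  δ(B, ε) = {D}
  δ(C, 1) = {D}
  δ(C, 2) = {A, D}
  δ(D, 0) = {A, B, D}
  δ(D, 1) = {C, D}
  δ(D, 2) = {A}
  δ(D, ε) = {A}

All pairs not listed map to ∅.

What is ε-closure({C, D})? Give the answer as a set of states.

Begin with {C, D}.
D →ε {A}; add A.
ε-closure = {A, C, D}.

{A, C, D}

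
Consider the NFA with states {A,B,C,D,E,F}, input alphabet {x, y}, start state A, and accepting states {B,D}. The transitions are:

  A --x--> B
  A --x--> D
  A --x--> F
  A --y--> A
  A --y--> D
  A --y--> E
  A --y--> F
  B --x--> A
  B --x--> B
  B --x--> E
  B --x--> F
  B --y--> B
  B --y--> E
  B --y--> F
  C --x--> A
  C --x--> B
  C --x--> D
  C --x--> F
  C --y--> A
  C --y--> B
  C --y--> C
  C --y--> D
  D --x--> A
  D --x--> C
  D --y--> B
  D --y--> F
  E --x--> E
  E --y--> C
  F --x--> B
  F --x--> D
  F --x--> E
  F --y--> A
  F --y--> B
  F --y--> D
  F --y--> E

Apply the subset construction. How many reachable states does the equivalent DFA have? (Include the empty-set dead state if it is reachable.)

5

Start state of the DFA: {A}.
{A} --x--> {B,D,F}  [new]
{A} --y--> {A,D,E,F}  [new]
{B,D,F} --x--> {A,B,C,D,E,F}  [new]
{B,D,F} --y--> {A,B,D,E,F}  [new]
{A,D,E,F} --x--> {A,B,C,D,E,F}  [seen]
{A,D,E,F} --y--> {A,B,C,D,E,F}  [seen]
{A,B,C,D,E,F} --x--> {A,B,C,D,E,F}  [seen]
{A,B,C,D,E,F} --y--> {A,B,C,D,E,F}  [seen]
{A,B,D,E,F} --x--> {A,B,C,D,E,F}  [seen]
{A,B,D,E,F} --y--> {A,B,C,D,E,F}  [seen]
Reachable DFA states: {A}, {B,D,F}, {A,D,E,F}, {A,B,C,D,E,F}, {A,B,D,E,F}.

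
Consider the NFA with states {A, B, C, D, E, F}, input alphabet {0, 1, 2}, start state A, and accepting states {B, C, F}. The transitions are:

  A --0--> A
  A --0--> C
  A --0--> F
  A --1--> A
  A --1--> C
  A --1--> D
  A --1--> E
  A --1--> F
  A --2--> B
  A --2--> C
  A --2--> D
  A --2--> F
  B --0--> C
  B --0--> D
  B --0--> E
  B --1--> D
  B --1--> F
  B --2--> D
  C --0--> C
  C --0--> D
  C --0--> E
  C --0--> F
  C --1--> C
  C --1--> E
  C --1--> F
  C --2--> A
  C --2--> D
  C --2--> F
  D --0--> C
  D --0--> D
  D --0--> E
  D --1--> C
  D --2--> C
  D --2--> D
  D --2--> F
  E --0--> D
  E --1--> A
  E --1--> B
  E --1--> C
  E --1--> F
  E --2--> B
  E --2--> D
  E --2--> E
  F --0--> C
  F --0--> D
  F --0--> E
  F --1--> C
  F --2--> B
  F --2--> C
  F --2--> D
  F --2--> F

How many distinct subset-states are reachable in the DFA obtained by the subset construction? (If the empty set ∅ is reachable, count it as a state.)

Start state of the DFA: {A}.
{A} --0--> {A, C, F}  [new]
{A} --1--> {A, C, D, E, F}  [new]
{A} --2--> {B, C, D, F}  [new]
{A, C, F} --0--> {A, C, D, E, F}  [seen]
{A, C, F} --1--> {A, C, D, E, F}  [seen]
{A, C, F} --2--> {A, B, C, D, F}  [new]
{A, C, D, E, F} --0--> {A, C, D, E, F}  [seen]
{A, C, D, E, F} --1--> {A, B, C, D, E, F}  [new]
{A, C, D, E, F} --2--> {A, B, C, D, E, F}  [seen]
{B, C, D, F} --0--> {C, D, E, F}  [new]
{B, C, D, F} --1--> {C, D, E, F}  [seen]
{B, C, D, F} --2--> {A, B, C, D, F}  [seen]
{A, B, C, D, F} --0--> {A, C, D, E, F}  [seen]
{A, B, C, D, F} --1--> {A, C, D, E, F}  [seen]
{A, B, C, D, F} --2--> {A, B, C, D, F}  [seen]
{A, B, C, D, E, F} --0--> {A, C, D, E, F}  [seen]
{A, B, C, D, E, F} --1--> {A, B, C, D, E, F}  [seen]
{A, B, C, D, E, F} --2--> {A, B, C, D, E, F}  [seen]
{C, D, E, F} --0--> {C, D, E, F}  [seen]
{C, D, E, F} --1--> {A, B, C, E, F}  [new]
{C, D, E, F} --2--> {A, B, C, D, E, F}  [seen]
{A, B, C, E, F} --0--> {A, C, D, E, F}  [seen]
{A, B, C, E, F} --1--> {A, B, C, D, E, F}  [seen]
{A, B, C, E, F} --2--> {A, B, C, D, E, F}  [seen]
Reachable DFA states: {A}, {A, C, F}, {A, C, D, E, F}, {B, C, D, F}, {A, B, C, D, F}, {A, B, C, D, E, F}, {C, D, E, F}, {A, B, C, E, F}.

8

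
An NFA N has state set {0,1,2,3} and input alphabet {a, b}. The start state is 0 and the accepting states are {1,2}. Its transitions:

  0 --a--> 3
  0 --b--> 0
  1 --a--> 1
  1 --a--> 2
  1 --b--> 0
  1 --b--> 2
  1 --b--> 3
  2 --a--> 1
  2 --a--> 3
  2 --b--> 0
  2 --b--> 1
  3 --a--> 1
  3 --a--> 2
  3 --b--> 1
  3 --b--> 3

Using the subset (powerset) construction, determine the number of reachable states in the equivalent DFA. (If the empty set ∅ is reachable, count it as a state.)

6

Start state of the DFA: {0}.
{0} --a--> {3}  [new]
{0} --b--> {0}  [seen]
{3} --a--> {1,2}  [new]
{3} --b--> {1,3}  [new]
{1,2} --a--> {1,2,3}  [new]
{1,2} --b--> {0,1,2,3}  [new]
{1,3} --a--> {1,2}  [seen]
{1,3} --b--> {0,1,2,3}  [seen]
{1,2,3} --a--> {1,2,3}  [seen]
{1,2,3} --b--> {0,1,2,3}  [seen]
{0,1,2,3} --a--> {1,2,3}  [seen]
{0,1,2,3} --b--> {0,1,2,3}  [seen]
Reachable DFA states: {0}, {3}, {1,2}, {1,3}, {1,2,3}, {0,1,2,3}.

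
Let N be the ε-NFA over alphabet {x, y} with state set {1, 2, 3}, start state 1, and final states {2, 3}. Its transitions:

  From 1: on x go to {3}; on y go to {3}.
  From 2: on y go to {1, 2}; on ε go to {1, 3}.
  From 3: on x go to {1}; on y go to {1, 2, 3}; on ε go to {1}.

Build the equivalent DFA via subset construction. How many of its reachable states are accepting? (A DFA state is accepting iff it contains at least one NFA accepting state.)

2

Start state of the DFA: {1} (ε-closure of the NFA start).
{1} --x--> {1, 3}  [new]
{1} --y--> {1, 3}  [seen]
{1, 3} --x--> {1, 3}  [seen]
{1, 3} --y--> {1, 2, 3}  [new]
{1, 2, 3} --x--> {1, 3}  [seen]
{1, 2, 3} --y--> {1, 2, 3}  [seen]
Reachable DFA states: {1}, {1, 3}, {1, 2, 3}.
Accepting DFA states (contain an NFA accepting state): {1, 3}, {1, 2, 3}.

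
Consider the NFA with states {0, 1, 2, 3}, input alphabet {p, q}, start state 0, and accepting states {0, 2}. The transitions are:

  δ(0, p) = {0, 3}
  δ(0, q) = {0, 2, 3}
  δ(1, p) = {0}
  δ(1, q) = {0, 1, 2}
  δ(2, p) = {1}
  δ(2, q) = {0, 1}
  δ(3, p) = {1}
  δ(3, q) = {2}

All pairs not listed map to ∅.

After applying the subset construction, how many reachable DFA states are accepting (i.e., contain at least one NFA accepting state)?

Start state of the DFA: {0}.
{0} --p--> {0, 3}  [new]
{0} --q--> {0, 2, 3}  [new]
{0, 3} --p--> {0, 1, 3}  [new]
{0, 3} --q--> {0, 2, 3}  [seen]
{0, 2, 3} --p--> {0, 1, 3}  [seen]
{0, 2, 3} --q--> {0, 1, 2, 3}  [new]
{0, 1, 3} --p--> {0, 1, 3}  [seen]
{0, 1, 3} --q--> {0, 1, 2, 3}  [seen]
{0, 1, 2, 3} --p--> {0, 1, 3}  [seen]
{0, 1, 2, 3} --q--> {0, 1, 2, 3}  [seen]
Reachable DFA states: {0}, {0, 3}, {0, 2, 3}, {0, 1, 3}, {0, 1, 2, 3}.
Accepting DFA states (contain an NFA accepting state): {0}, {0, 3}, {0, 2, 3}, {0, 1, 3}, {0, 1, 2, 3}.

5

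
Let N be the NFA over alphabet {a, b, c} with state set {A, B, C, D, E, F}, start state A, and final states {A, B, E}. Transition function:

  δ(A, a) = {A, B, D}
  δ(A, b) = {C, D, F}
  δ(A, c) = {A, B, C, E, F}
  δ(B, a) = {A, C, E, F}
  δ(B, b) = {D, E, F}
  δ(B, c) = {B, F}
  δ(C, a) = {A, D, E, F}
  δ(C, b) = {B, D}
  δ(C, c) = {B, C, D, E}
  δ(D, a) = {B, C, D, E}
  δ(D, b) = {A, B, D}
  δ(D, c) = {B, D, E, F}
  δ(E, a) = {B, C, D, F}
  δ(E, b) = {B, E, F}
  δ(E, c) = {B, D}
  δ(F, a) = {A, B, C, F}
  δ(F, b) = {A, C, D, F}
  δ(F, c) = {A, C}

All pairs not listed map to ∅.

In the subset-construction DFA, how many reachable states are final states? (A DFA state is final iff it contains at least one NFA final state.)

Start state of the DFA: {A}.
{A} --a--> {A, B, D}  [new]
{A} --b--> {C, D, F}  [new]
{A} --c--> {A, B, C, E, F}  [new]
{A, B, D} --a--> {A, B, C, D, E, F}  [new]
{A, B, D} --b--> {A, B, C, D, E, F}  [seen]
{A, B, D} --c--> {A, B, C, D, E, F}  [seen]
{C, D, F} --a--> {A, B, C, D, E, F}  [seen]
{C, D, F} --b--> {A, B, C, D, F}  [new]
{C, D, F} --c--> {A, B, C, D, E, F}  [seen]
{A, B, C, E, F} --a--> {A, B, C, D, E, F}  [seen]
{A, B, C, E, F} --b--> {A, B, C, D, E, F}  [seen]
{A, B, C, E, F} --c--> {A, B, C, D, E, F}  [seen]
{A, B, C, D, E, F} --a--> {A, B, C, D, E, F}  [seen]
{A, B, C, D, E, F} --b--> {A, B, C, D, E, F}  [seen]
{A, B, C, D, E, F} --c--> {A, B, C, D, E, F}  [seen]
{A, B, C, D, F} --a--> {A, B, C, D, E, F}  [seen]
{A, B, C, D, F} --b--> {A, B, C, D, E, F}  [seen]
{A, B, C, D, F} --c--> {A, B, C, D, E, F}  [seen]
Reachable DFA states: {A}, {A, B, D}, {C, D, F}, {A, B, C, E, F}, {A, B, C, D, E, F}, {A, B, C, D, F}.
Accepting DFA states (contain an NFA accepting state): {A}, {A, B, D}, {A, B, C, E, F}, {A, B, C, D, E, F}, {A, B, C, D, F}.

5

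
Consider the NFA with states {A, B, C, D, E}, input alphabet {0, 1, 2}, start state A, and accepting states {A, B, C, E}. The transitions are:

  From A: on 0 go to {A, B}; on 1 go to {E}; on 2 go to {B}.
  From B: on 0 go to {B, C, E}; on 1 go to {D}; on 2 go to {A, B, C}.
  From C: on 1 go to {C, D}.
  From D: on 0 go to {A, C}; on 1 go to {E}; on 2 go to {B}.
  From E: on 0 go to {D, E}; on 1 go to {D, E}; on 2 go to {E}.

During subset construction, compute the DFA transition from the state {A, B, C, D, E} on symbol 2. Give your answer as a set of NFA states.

{A, B, C, E}

δ(A,2) = {B}; δ(B,2) = {A, B, C}; δ(C,2) = ∅; δ(D,2) = {B}; δ(E,2) = {E}.
Union: {A, B, C, E}.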